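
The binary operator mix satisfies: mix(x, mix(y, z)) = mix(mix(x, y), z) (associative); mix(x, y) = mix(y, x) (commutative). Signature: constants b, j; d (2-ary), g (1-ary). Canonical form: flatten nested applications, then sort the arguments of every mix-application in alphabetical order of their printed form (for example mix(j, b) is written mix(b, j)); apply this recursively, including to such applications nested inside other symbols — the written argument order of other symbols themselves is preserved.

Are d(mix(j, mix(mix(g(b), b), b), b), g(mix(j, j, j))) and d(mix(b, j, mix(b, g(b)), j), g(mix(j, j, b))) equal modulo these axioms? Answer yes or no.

Answer: no — d(mix(b, b, b, g(b), j), g(mix(j, j, j))) vs d(mix(b, b, g(b), j, j), g(mix(b, j, j)))

Derivation:
Left:  d(mix(j, mix(mix(g(b), b), b), b), g(mix(j, j, j)))
  Descend into:  mix(j, mix(mix(g(b), b), b), b)
  Un-nest:  mix(j, g(b), b, b, b)
  Sort:  mix(b, b, b, g(b), j)
  Rebuild:  d(mix(b, b, b, g(b), j), g(mix(j, j, j)))
Right:  d(mix(b, j, mix(b, g(b)), j), g(mix(j, j, b)))
  Descend into:  mix(b, j, mix(b, g(b)), j)
  Merge nested applications:  mix(b, j, b, g(b), j)
  Sort arguments:  mix(b, b, g(b), j, j)
  Put back:  d(mix(b, b, g(b), j, j), g(mix(b, j, j)))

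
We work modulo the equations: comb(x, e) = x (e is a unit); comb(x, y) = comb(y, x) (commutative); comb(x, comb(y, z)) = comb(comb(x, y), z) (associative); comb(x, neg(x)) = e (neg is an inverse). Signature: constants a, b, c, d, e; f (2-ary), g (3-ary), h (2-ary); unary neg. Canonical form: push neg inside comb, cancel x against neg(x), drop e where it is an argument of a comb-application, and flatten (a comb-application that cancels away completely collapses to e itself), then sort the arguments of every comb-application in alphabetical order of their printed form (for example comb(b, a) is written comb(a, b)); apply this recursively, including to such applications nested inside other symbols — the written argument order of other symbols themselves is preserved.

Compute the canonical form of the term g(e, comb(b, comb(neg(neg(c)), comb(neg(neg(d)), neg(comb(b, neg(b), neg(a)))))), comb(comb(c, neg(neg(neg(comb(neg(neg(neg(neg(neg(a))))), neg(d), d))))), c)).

Answer: g(e, comb(a, b, c, d), comb(a, c, c))

Derivation:
Descend into:  comb(comb(c, neg(neg(neg(comb(neg(neg(neg(neg(neg(a))))), neg(d), d))))), c)
Push neg inside:  distribute neg over comb and collapse double neg
Inverses cancel:  d cancels
Collect:  comb(c, c, a)
Sort:  comb(a, c, c)
Put back:  g(e, comb(a, b, c, d), comb(a, c, c))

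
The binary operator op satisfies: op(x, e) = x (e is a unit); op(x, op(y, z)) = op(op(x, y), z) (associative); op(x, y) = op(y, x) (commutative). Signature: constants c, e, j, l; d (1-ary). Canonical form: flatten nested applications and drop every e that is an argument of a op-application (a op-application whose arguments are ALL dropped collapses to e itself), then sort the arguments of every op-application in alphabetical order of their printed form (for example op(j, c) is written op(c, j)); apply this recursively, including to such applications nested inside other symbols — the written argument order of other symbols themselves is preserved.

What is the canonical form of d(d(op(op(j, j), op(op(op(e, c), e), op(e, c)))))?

Answer: d(d(op(c, c, j, j)))

Derivation:
Work inside:  op(op(j, j), op(op(op(e, c), e), op(e, c)))
Un-nest:  op(j, j, e, c, e, e, c)
Unit:  drop e (×3)
Sort arguments:  op(c, c, j, j)
Reassemble:  d(d(op(c, c, j, j)))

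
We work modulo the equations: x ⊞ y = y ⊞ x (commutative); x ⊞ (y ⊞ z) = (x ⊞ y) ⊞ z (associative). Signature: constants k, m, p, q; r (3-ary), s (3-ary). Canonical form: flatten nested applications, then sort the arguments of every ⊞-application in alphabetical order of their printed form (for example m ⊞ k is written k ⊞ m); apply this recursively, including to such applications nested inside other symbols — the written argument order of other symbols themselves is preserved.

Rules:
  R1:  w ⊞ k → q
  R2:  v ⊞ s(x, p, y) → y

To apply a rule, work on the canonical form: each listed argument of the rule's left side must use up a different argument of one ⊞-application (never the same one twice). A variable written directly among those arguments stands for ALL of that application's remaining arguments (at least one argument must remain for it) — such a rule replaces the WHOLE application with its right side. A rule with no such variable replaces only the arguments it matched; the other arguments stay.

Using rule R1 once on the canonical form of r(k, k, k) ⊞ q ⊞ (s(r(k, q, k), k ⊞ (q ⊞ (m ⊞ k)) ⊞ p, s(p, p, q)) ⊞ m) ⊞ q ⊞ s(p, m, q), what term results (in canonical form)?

Canonical form:  m ⊞ q ⊞ q ⊞ r(k, k, k) ⊞ s(p, m, q) ⊞ s(r(k, q, k), k ⊞ k ⊞ m ⊞ p ⊞ q, s(p, p, q))
R1 matches:  uses k;  w := k ⊞ m ⊞ p ⊞ q
The extension variable absorbs all remaining arguments, so the whole application is rewritten.
Result:  m ⊞ q ⊞ q ⊞ r(k, k, k) ⊞ s(p, m, q) ⊞ s(r(k, q, k), q, s(p, p, q))

Answer: m ⊞ q ⊞ q ⊞ r(k, k, k) ⊞ s(p, m, q) ⊞ s(r(k, q, k), q, s(p, p, q))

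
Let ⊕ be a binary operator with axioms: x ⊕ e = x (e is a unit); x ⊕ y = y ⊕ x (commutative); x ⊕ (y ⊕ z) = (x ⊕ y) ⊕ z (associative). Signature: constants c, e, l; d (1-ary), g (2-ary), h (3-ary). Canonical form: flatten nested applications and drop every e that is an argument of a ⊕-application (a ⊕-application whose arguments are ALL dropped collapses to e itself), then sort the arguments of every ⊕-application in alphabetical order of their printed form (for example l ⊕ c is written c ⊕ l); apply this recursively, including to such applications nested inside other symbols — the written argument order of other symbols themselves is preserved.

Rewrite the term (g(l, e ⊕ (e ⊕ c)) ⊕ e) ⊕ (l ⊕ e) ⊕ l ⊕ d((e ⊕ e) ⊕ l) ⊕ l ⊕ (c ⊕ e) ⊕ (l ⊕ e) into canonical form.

Un-nest:  g(l, e ⊕ (e ⊕ c)) ⊕ e ⊕ l ⊕ e ⊕ l ⊕ d((e ⊕ e) ⊕ l) ⊕ l ⊕ c ⊕ e ⊕ l ⊕ e
Canonicalize subterm:  g(l, e ⊕ (e ⊕ c))  →  g(l, c)
Simplify inside:  d((e ⊕ e) ⊕ l)  →  d(l)
Unit:  drop e (×4)
Sort:  c ⊕ d(l) ⊕ g(l, c) ⊕ l ⊕ l ⊕ l ⊕ l

Answer: c ⊕ d(l) ⊕ g(l, c) ⊕ l ⊕ l ⊕ l ⊕ l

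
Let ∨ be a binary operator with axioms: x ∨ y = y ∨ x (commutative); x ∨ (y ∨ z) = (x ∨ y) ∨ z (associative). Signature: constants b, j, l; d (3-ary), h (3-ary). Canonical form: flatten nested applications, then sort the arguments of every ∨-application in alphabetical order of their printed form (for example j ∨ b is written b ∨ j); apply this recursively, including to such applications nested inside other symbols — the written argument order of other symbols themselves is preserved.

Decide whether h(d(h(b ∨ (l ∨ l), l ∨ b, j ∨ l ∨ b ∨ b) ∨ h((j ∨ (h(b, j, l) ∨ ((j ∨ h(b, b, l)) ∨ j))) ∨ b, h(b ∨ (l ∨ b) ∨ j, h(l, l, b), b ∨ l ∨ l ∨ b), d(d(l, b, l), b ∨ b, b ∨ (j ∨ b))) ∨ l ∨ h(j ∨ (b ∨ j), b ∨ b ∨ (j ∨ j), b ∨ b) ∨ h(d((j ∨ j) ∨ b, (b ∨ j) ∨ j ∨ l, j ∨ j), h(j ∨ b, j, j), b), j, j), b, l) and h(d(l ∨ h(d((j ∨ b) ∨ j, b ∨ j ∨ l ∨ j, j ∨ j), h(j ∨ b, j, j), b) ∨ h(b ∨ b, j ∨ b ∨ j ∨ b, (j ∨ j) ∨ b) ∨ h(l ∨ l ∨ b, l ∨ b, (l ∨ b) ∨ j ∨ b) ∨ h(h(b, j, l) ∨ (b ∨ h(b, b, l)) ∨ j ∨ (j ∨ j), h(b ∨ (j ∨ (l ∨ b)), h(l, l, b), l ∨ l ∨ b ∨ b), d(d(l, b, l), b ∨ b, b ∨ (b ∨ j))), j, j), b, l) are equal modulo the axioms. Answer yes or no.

Answer: no — h(d(h(b ∨ h(b, b, l) ∨ h(b, j, l) ∨ j ∨ j ∨ j, h(b ∨ b ∨ j ∨ l, h(l, l, b), b ∨ b ∨ l ∨ l), d(d(l, b, l), b ∨ b, b ∨ b ∨ j)) ∨ h(b ∨ j ∨ j, b ∨ b ∨ j ∨ j, b ∨ b) ∨ h(b ∨ l ∨ l, b ∨ l, b ∨ b ∨ j ∨ l) ∨ h(d(b ∨ j ∨ j, b ∨ j ∨ j ∨ l, j ∨ j), h(b ∨ j, j, j), b) ∨ l, j, j), b, l) vs h(d(h(b ∨ b, b ∨ b ∨ j ∨ j, b ∨ j ∨ j) ∨ h(b ∨ h(b, b, l) ∨ h(b, j, l) ∨ j ∨ j ∨ j, h(b ∨ b ∨ j ∨ l, h(l, l, b), b ∨ b ∨ l ∨ l), d(d(l, b, l), b ∨ b, b ∨ b ∨ j)) ∨ h(b ∨ l ∨ l, b ∨ l, b ∨ b ∨ j ∨ l) ∨ h(d(b ∨ j ∨ j, b ∨ j ∨ j ∨ l, j ∨ j), h(b ∨ j, j, j), b) ∨ l, j, j), b, l)

Derivation:
Left:  h(d(h(b ∨ (l ∨ l), l ∨ b, j ∨ l ∨ b ∨ b) ∨ h((j ∨ (h(b, j, l) ∨ ((j ∨ h(b, b, l)) ∨ j))) ∨ b, h(b ∨ (l ∨ b) ∨ j, h(l, l, b), b ∨ l ∨ l ∨ b), d(d(l, b, l), b ∨ b, b ∨ (j ∨ b))) ∨ l ∨ h(j ∨ (b ∨ j), b ∨ b ∨ (j ∨ j), b ∨ b) ∨ h(d((j ∨ j) ∨ b, (b ∨ j) ∨ j ∨ l, j ∨ j), h(j ∨ b, j, j), b), j, j), b, l)
  Work inside:  h(b ∨ (l ∨ l), l ∨ b, j ∨ l ∨ b ∨ b) ∨ h((j ∨ (h(b, j, l) ∨ ((j ∨ h(b, b, l)) ∨ j))) ∨ b, h(b ∨ (l ∨ b) ∨ j, h(l, l, b), b ∨ l ∨ l ∨ b), d(d(l, b, l), b ∨ b, b ∨ (j ∨ b))) ∨ l ∨ h(j ∨ (b ∨ j), b ∨ b ∨ (j ∨ j), b ∨ b) ∨ h(d((j ∨ j) ∨ b, (b ∨ j) ∨ j ∨ l, j ∨ j), h(j ∨ b, j, j), b)
  Simplify inside:  h(b ∨ (l ∨ l), l ∨ b, j ∨ l ∨ b ∨ b)  →  h(b ∨ l ∨ l, b ∨ l, b ∨ b ∨ j ∨ l)
  Inside:  h((j ∨ (h(b, j, l) ∨ ((j ∨ h(b, b, l)) ∨ j))) ∨ b, h(b ∨ (l ∨ b) ∨ j, h(l, l, b), b ∨ l ∨ l ∨ b), d(d(l, b, l), b ∨ b, b ∨ (j ∨ b)))  →  h(b ∨ h(b, b, l) ∨ h(b, j, l) ∨ j ∨ j ∨ j, h(b ∨ b ∨ j ∨ l, h(l, l, b), b ∨ b ∨ l ∨ l), d(d(l, b, l), b ∨ b, b ∨ b ∨ j))
  Inside:  h(j ∨ (b ∨ j), b ∨ b ∨ (j ∨ j), b ∨ b)  →  h(b ∨ j ∨ j, b ∨ b ∨ j ∨ j, b ∨ b)
  Sort:  h(b ∨ h(b, b, l) ∨ h(b, j, l) ∨ j ∨ j ∨ j, h(b ∨ b ∨ j ∨ l, h(l, l, b), b ∨ b ∨ l ∨ l), d(d(l, b, l), b ∨ b, b ∨ b ∨ j)) ∨ h(b ∨ j ∨ j, b ∨ b ∨ j ∨ j, b ∨ b) ∨ h(b ∨ l ∨ l, b ∨ l, b ∨ b ∨ j ∨ l) ∨ h(d(b ∨ j ∨ j, b ∨ j ∨ j ∨ l, j ∨ j), h(b ∨ j, j, j), b) ∨ l
  Reassemble:  h(d(h(b ∨ h(b, b, l) ∨ h(b, j, l) ∨ j ∨ j ∨ j, h(b ∨ b ∨ j ∨ l, h(l, l, b), b ∨ b ∨ l ∨ l), d(d(l, b, l), b ∨ b, b ∨ b ∨ j)) ∨ h(b ∨ j ∨ j, b ∨ b ∨ j ∨ j, b ∨ b) ∨ h(b ∨ l ∨ l, b ∨ l, b ∨ b ∨ j ∨ l) ∨ h(d(b ∨ j ∨ j, b ∨ j ∨ j ∨ l, j ∨ j), h(b ∨ j, j, j), b) ∨ l, j, j), b, l)
Right:  h(d(l ∨ h(d((j ∨ b) ∨ j, b ∨ j ∨ l ∨ j, j ∨ j), h(j ∨ b, j, j), b) ∨ h(b ∨ b, j ∨ b ∨ j ∨ b, (j ∨ j) ∨ b) ∨ h(l ∨ l ∨ b, l ∨ b, (l ∨ b) ∨ j ∨ b) ∨ h(h(b, j, l) ∨ (b ∨ h(b, b, l)) ∨ j ∨ (j ∨ j), h(b ∨ (j ∨ (l ∨ b)), h(l, l, b), l ∨ l ∨ b ∨ b), d(d(l, b, l), b ∨ b, b ∨ (b ∨ j))), j, j), b, l)
  Focus inside:  l ∨ h(d((j ∨ b) ∨ j, b ∨ j ∨ l ∨ j, j ∨ j), h(j ∨ b, j, j), b) ∨ h(b ∨ b, j ∨ b ∨ j ∨ b, (j ∨ j) ∨ b) ∨ h(l ∨ l ∨ b, l ∨ b, (l ∨ b) ∨ j ∨ b) ∨ h(h(b, j, l) ∨ (b ∨ h(b, b, l)) ∨ j ∨ (j ∨ j), h(b ∨ (j ∨ (l ∨ b)), h(l, l, b), l ∨ l ∨ b ∨ b), d(d(l, b, l), b ∨ b, b ∨ (b ∨ j)))
  Simplify inside:  h(d((j ∨ b) ∨ j, b ∨ j ∨ l ∨ j, j ∨ j), h(j ∨ b, j, j), b)  →  h(d(b ∨ j ∨ j, b ∨ j ∨ j ∨ l, j ∨ j), h(b ∨ j, j, j), b)
  Simplify inside:  h(b ∨ b, j ∨ b ∨ j ∨ b, (j ∨ j) ∨ b)  →  h(b ∨ b, b ∨ b ∨ j ∨ j, b ∨ j ∨ j)
  Inside:  h(l ∨ l ∨ b, l ∨ b, (l ∨ b) ∨ j ∨ b)  →  h(b ∨ l ∨ l, b ∨ l, b ∨ b ∨ j ∨ l)
  Sort arguments:  h(b ∨ b, b ∨ b ∨ j ∨ j, b ∨ j ∨ j) ∨ h(b ∨ h(b, b, l) ∨ h(b, j, l) ∨ j ∨ j ∨ j, h(b ∨ b ∨ j ∨ l, h(l, l, b), b ∨ b ∨ l ∨ l), d(d(l, b, l), b ∨ b, b ∨ b ∨ j)) ∨ h(b ∨ l ∨ l, b ∨ l, b ∨ b ∨ j ∨ l) ∨ h(d(b ∨ j ∨ j, b ∨ j ∨ j ∨ l, j ∨ j), h(b ∨ j, j, j), b) ∨ l
  Reassemble:  h(d(h(b ∨ b, b ∨ b ∨ j ∨ j, b ∨ j ∨ j) ∨ h(b ∨ h(b, b, l) ∨ h(b, j, l) ∨ j ∨ j ∨ j, h(b ∨ b ∨ j ∨ l, h(l, l, b), b ∨ b ∨ l ∨ l), d(d(l, b, l), b ∨ b, b ∨ b ∨ j)) ∨ h(b ∨ l ∨ l, b ∨ l, b ∨ b ∨ j ∨ l) ∨ h(d(b ∨ j ∨ j, b ∨ j ∨ j ∨ l, j ∨ j), h(b ∨ j, j, j), b) ∨ l, j, j), b, l)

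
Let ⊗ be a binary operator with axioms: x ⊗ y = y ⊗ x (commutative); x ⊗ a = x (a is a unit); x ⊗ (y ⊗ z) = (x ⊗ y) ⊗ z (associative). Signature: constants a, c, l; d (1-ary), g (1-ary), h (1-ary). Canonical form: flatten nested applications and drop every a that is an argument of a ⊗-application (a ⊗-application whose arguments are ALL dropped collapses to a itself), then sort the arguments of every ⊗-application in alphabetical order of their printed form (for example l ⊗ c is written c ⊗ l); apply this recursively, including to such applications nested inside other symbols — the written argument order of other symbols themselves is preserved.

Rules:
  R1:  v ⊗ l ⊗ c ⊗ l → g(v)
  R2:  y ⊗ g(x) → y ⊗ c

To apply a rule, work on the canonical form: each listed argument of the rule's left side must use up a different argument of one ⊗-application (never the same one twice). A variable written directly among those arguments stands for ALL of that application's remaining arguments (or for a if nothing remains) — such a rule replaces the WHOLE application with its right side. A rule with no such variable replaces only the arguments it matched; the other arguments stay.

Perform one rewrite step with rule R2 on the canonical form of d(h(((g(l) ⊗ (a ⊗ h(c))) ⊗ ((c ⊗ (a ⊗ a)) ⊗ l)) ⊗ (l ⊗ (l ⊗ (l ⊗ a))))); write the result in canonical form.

Answer: d(h(c ⊗ c ⊗ h(c) ⊗ l ⊗ l ⊗ l ⊗ l))

Derivation:
Canonical form:  d(h(c ⊗ g(l) ⊗ h(c) ⊗ l ⊗ l ⊗ l ⊗ l))
Match R2:  consume g(l);  x := l, y := c ⊗ h(c) ⊗ l ⊗ l ⊗ l ⊗ l
The variable takes the whole remainder — replace the entire application.
New term:  d(h(c ⊗ c ⊗ h(c) ⊗ l ⊗ l ⊗ l ⊗ l))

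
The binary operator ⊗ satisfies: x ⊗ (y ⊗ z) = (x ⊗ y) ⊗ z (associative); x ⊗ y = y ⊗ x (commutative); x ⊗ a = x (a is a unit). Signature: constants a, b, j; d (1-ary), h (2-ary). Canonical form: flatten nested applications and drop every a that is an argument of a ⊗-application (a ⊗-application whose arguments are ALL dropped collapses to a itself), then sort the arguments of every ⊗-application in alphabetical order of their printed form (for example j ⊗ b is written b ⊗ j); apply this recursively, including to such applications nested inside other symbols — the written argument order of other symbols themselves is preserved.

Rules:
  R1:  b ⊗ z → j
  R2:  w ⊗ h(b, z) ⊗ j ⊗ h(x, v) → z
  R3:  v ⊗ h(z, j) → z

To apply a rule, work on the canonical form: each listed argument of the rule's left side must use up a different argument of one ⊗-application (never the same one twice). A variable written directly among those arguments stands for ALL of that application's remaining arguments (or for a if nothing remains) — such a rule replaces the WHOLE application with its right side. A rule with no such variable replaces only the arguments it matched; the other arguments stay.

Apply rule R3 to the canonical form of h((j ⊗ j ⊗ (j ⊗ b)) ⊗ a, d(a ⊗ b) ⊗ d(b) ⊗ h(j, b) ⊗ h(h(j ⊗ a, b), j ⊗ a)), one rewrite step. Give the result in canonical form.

Canonical form:  h(b ⊗ j ⊗ j ⊗ j, d(b) ⊗ d(b) ⊗ h(h(j, b), j) ⊗ h(j, b))
R3 matches:  uses h(h(j, b), j);  v := d(b) ⊗ d(b) ⊗ h(j, b), z := h(j, b)
Every leftover argument binds to the variable; the entire application is replaced.
Result:  h(b ⊗ j ⊗ j ⊗ j, h(j, b))

Answer: h(b ⊗ j ⊗ j ⊗ j, h(j, b))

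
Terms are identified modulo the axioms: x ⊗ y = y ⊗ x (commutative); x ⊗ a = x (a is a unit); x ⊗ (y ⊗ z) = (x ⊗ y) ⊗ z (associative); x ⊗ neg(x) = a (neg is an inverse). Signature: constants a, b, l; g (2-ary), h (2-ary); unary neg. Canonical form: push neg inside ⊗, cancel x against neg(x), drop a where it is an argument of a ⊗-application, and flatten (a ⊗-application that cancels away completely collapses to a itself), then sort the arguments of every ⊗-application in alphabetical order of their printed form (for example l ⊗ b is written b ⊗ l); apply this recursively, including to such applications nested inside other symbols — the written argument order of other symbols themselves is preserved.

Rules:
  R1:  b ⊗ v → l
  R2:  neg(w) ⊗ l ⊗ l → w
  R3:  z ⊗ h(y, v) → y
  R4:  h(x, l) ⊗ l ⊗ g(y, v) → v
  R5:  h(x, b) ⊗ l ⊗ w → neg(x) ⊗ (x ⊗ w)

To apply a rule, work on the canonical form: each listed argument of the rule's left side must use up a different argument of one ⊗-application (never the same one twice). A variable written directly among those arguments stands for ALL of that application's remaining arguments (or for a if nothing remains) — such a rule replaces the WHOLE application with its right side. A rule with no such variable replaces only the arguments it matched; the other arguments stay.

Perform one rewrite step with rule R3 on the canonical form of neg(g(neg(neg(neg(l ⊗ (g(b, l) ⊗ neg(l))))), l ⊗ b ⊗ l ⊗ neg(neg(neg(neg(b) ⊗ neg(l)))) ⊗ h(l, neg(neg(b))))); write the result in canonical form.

Answer: neg(g(neg(g(b, l)), l))

Derivation:
Canonical form:  neg(g(neg(g(b, l)), b ⊗ b ⊗ h(l, b) ⊗ l ⊗ l ⊗ l))
R3 matches:  uses h(l, b);  v := b, y := l, z := b ⊗ b ⊗ l ⊗ l ⊗ l
The extension variable absorbs all remaining arguments, so the whole application is rewritten.
Giving:  neg(g(neg(g(b, l)), l))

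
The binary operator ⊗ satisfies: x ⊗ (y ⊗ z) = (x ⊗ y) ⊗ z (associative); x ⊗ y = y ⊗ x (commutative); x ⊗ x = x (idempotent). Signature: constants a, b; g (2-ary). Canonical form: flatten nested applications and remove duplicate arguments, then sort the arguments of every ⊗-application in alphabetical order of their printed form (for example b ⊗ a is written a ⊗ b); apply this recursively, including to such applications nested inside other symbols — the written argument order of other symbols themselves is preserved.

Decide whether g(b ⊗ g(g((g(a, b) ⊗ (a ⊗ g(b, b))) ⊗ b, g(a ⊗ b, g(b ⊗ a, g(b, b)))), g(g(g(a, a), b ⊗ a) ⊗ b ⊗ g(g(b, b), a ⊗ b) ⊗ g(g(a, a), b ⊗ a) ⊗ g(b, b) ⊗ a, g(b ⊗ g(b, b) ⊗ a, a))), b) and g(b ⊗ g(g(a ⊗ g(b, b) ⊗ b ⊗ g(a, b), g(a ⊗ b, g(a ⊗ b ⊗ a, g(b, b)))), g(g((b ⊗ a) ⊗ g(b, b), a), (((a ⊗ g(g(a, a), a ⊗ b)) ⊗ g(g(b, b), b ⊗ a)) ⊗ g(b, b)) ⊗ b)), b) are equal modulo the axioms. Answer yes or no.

Answer: no — g(b ⊗ g(g(a ⊗ b ⊗ g(a, b) ⊗ g(b, b), g(a ⊗ b, g(a ⊗ b, g(b, b)))), g(a ⊗ b ⊗ g(b, b) ⊗ g(g(a, a), a ⊗ b) ⊗ g(g(b, b), a ⊗ b), g(a ⊗ b ⊗ g(b, b), a))), b) vs g(b ⊗ g(g(a ⊗ b ⊗ g(a, b) ⊗ g(b, b), g(a ⊗ b, g(a ⊗ b, g(b, b)))), g(g(a ⊗ b ⊗ g(b, b), a), a ⊗ b ⊗ g(b, b) ⊗ g(g(a, a), a ⊗ b) ⊗ g(g(b, b), a ⊗ b))), b)

Derivation:
Left:  g(b ⊗ g(g((g(a, b) ⊗ (a ⊗ g(b, b))) ⊗ b, g(a ⊗ b, g(b ⊗ a, g(b, b)))), g(g(g(a, a), b ⊗ a) ⊗ b ⊗ g(g(b, b), a ⊗ b) ⊗ g(g(a, a), b ⊗ a) ⊗ g(b, b) ⊗ a, g(b ⊗ g(b, b) ⊗ a, a))), b)
  Work inside:  b ⊗ g(g((g(a, b) ⊗ (a ⊗ g(b, b))) ⊗ b, g(a ⊗ b, g(b ⊗ a, g(b, b)))), g(g(g(a, a), b ⊗ a) ⊗ b ⊗ g(g(b, b), a ⊗ b) ⊗ g(g(a, a), b ⊗ a) ⊗ g(b, b) ⊗ a, g(b ⊗ g(b, b) ⊗ a, a)))
  Inside:  g(g((g(a, b) ⊗ (a ⊗ g(b, b))) ⊗ b, g(a ⊗ b, g(b ⊗ a, g(b, b)))), g(g(g(a, a), b ⊗ a) ⊗ b ⊗ g(g(b, b), a ⊗ b) ⊗ g(g(a, a), b ⊗ a) ⊗ g(b, b) ⊗ a, g(b ⊗ g(b, b) ⊗ a, a)))  →  g(g(a ⊗ b ⊗ g(a, b) ⊗ g(b, b), g(a ⊗ b, g(a ⊗ b, g(b, b)))), g(a ⊗ b ⊗ g(b, b) ⊗ g(g(a, a), a ⊗ b) ⊗ g(g(b, b), a ⊗ b), g(a ⊗ b ⊗ g(b, b), a)))
  Sort arguments:  b ⊗ g(g(a ⊗ b ⊗ g(a, b) ⊗ g(b, b), g(a ⊗ b, g(a ⊗ b, g(b, b)))), g(a ⊗ b ⊗ g(b, b) ⊗ g(g(a, a), a ⊗ b) ⊗ g(g(b, b), a ⊗ b), g(a ⊗ b ⊗ g(b, b), a)))
  Reassemble:  g(b ⊗ g(g(a ⊗ b ⊗ g(a, b) ⊗ g(b, b), g(a ⊗ b, g(a ⊗ b, g(b, b)))), g(a ⊗ b ⊗ g(b, b) ⊗ g(g(a, a), a ⊗ b) ⊗ g(g(b, b), a ⊗ b), g(a ⊗ b ⊗ g(b, b), a))), b)
Right:  g(b ⊗ g(g(a ⊗ g(b, b) ⊗ b ⊗ g(a, b), g(a ⊗ b, g(a ⊗ b ⊗ a, g(b, b)))), g(g((b ⊗ a) ⊗ g(b, b), a), (((a ⊗ g(g(a, a), a ⊗ b)) ⊗ g(g(b, b), b ⊗ a)) ⊗ g(b, b)) ⊗ b)), b)
  Focus inside:  b ⊗ g(g(a ⊗ g(b, b) ⊗ b ⊗ g(a, b), g(a ⊗ b, g(a ⊗ b ⊗ a, g(b, b)))), g(g((b ⊗ a) ⊗ g(b, b), a), (((a ⊗ g(g(a, a), a ⊗ b)) ⊗ g(g(b, b), b ⊗ a)) ⊗ g(b, b)) ⊗ b))
  Inside:  g(g(a ⊗ g(b, b) ⊗ b ⊗ g(a, b), g(a ⊗ b, g(a ⊗ b ⊗ a, g(b, b)))), g(g((b ⊗ a) ⊗ g(b, b), a), (((a ⊗ g(g(a, a), a ⊗ b)) ⊗ g(g(b, b), b ⊗ a)) ⊗ g(b, b)) ⊗ b))  →  g(g(a ⊗ b ⊗ g(a, b) ⊗ g(b, b), g(a ⊗ b, g(a ⊗ b, g(b, b)))), g(g(a ⊗ b ⊗ g(b, b), a), a ⊗ b ⊗ g(b, b) ⊗ g(g(a, a), a ⊗ b) ⊗ g(g(b, b), a ⊗ b)))
  Sort:  b ⊗ g(g(a ⊗ b ⊗ g(a, b) ⊗ g(b, b), g(a ⊗ b, g(a ⊗ b, g(b, b)))), g(g(a ⊗ b ⊗ g(b, b), a), a ⊗ b ⊗ g(b, b) ⊗ g(g(a, a), a ⊗ b) ⊗ g(g(b, b), a ⊗ b)))
  Rebuild:  g(b ⊗ g(g(a ⊗ b ⊗ g(a, b) ⊗ g(b, b), g(a ⊗ b, g(a ⊗ b, g(b, b)))), g(g(a ⊗ b ⊗ g(b, b), a), a ⊗ b ⊗ g(b, b) ⊗ g(g(a, a), a ⊗ b) ⊗ g(g(b, b), a ⊗ b))), b)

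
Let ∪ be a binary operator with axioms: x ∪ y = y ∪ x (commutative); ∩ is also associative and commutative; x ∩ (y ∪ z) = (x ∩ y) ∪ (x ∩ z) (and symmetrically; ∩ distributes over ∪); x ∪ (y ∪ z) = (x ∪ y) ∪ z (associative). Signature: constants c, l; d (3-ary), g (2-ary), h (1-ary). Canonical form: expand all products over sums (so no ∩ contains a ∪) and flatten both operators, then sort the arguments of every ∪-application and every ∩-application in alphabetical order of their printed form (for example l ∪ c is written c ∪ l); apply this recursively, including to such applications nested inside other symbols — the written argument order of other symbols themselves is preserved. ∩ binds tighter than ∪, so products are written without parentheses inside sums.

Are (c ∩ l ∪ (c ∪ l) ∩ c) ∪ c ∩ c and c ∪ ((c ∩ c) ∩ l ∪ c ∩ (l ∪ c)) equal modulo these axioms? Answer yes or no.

Left:  (c ∩ l ∪ (c ∪ l) ∩ c) ∪ c ∩ c
  Distribute:  c ∩ l ∪ c ∩ c ∪ c ∩ l ∪ c ∩ c
  Sort arguments:  c ∩ c ∪ c ∩ c ∪ c ∩ l ∪ c ∩ l
Right:  c ∪ ((c ∩ c) ∩ l ∪ c ∩ (l ∪ c))
  Distribute:  c ∪ c ∩ c ∩ l ∪ c ∩ l ∪ c ∩ c
  Sort:  c ∪ c ∩ c ∪ c ∩ c ∩ l ∪ c ∩ l

Answer: no — c ∩ c ∪ c ∩ c ∪ c ∩ l ∪ c ∩ l vs c ∪ c ∩ c ∪ c ∩ c ∩ l ∪ c ∩ l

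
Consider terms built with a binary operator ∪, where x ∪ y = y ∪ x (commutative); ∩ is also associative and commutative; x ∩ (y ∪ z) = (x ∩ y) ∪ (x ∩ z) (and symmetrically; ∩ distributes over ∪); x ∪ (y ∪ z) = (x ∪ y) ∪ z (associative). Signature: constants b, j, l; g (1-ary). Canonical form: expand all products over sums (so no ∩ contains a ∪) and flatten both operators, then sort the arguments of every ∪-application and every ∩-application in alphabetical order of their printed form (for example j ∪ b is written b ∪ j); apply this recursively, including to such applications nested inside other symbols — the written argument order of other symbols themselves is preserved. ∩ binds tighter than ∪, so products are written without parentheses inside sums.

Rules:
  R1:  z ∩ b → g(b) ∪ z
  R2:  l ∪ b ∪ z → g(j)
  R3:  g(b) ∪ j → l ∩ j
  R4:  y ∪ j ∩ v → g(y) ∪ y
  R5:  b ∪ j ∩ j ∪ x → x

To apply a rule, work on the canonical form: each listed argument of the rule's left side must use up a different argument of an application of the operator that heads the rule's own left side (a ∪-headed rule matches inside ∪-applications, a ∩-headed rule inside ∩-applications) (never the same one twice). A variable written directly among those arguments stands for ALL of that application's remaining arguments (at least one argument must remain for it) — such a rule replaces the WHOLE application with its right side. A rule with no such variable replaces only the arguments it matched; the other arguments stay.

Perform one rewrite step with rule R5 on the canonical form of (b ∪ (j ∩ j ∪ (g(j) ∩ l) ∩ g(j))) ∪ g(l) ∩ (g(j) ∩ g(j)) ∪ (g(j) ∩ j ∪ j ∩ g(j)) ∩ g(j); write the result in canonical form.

Answer: g(j) ∩ g(j) ∩ g(l) ∪ g(j) ∩ g(j) ∩ j ∪ g(j) ∩ g(j) ∩ j ∪ g(j) ∩ g(j) ∩ l

Derivation:
Canonical form:  b ∪ g(j) ∩ g(j) ∩ g(l) ∪ g(j) ∩ g(j) ∩ j ∪ g(j) ∩ g(j) ∩ j ∪ g(j) ∩ g(j) ∩ l ∪ j ∩ j
R5 matches:  uses b, j ∩ j;  x := g(j) ∩ g(j) ∩ g(l) ∪ g(j) ∩ g(j) ∩ j ∪ g(j) ∩ g(j) ∩ j ∪ g(j) ∩ g(j) ∩ l
The extension variable absorbs all remaining arguments, so the whole application is rewritten.
Giving:  g(j) ∩ g(j) ∩ g(l) ∪ g(j) ∩ g(j) ∩ j ∪ g(j) ∩ g(j) ∩ j ∪ g(j) ∩ g(j) ∩ l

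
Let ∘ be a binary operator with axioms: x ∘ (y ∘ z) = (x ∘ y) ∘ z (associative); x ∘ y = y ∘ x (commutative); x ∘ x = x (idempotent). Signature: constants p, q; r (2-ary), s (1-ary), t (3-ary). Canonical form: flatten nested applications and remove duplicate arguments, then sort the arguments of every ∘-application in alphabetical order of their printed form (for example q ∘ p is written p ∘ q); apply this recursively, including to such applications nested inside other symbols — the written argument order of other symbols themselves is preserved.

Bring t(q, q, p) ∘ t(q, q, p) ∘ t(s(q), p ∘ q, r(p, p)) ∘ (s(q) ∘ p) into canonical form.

Merge nested applications:  t(q, q, p) ∘ t(q, q, p) ∘ t(s(q), p ∘ q, r(p, p)) ∘ s(q) ∘ p
Deduplicate:  drop duplicate t(q, q, p)
Sort arguments:  p ∘ s(q) ∘ t(q, q, p) ∘ t(s(q), p ∘ q, r(p, p))

Answer: p ∘ s(q) ∘ t(q, q, p) ∘ t(s(q), p ∘ q, r(p, p))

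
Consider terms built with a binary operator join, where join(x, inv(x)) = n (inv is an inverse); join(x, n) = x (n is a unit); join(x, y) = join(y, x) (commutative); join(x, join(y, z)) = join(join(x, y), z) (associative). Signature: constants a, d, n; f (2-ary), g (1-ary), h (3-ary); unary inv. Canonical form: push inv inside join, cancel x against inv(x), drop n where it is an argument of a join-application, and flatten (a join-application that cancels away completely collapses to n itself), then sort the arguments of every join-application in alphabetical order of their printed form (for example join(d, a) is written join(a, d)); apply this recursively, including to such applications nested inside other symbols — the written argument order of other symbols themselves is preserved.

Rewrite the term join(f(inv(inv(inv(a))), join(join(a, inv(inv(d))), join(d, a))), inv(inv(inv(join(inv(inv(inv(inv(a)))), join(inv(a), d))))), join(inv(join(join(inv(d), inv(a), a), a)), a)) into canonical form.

Answer: f(inv(a), join(a, a, d, d))

Derivation:
Push inv inside:  distribute inv over join and collapse double inv
Cancel:  a cancels; d cancels
Collect terms:  f(inv(a), join(a, a, d, d))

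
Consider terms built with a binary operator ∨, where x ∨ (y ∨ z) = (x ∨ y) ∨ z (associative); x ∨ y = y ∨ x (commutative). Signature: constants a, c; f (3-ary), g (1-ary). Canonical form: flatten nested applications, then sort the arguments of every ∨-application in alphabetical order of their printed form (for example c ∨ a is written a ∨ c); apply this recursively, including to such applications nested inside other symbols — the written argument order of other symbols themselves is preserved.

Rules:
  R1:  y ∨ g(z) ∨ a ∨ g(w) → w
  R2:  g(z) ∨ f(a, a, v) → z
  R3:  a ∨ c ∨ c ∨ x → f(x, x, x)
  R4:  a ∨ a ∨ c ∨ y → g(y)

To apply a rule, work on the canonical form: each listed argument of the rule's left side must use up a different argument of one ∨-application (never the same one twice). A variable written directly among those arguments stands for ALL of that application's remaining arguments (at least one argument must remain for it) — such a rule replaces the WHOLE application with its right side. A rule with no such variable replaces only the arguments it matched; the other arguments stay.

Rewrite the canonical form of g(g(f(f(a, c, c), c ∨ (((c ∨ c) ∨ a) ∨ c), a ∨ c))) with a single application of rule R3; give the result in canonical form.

Canonical form:  g(g(f(f(a, c, c), a ∨ c ∨ c ∨ c ∨ c, a ∨ c)))
R3 matches:  uses a, c, c;  x := c ∨ c
Every leftover argument binds to the variable; the entire application is replaced.
New term:  g(g(f(f(a, c, c), f(c ∨ c, c ∨ c, c ∨ c), a ∨ c)))

Answer: g(g(f(f(a, c, c), f(c ∨ c, c ∨ c, c ∨ c), a ∨ c)))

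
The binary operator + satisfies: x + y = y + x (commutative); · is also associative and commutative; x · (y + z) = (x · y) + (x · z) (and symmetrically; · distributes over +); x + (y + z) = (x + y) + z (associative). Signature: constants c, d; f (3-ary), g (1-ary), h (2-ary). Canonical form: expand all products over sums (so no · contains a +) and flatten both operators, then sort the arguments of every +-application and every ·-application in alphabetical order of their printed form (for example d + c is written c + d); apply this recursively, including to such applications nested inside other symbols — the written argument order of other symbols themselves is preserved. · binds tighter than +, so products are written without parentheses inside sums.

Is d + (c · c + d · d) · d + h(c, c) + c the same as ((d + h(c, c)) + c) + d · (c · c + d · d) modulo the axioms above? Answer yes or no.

Left:  d + (c · c + d · d) · d + h(c, c) + c
  Expand:  d + c · c · d + d · d · d + h(c, c) + c
  Order the arguments:  c + c · c · d + d + d · d · d + h(c, c)
Right:  ((d + h(c, c)) + c) + d · (c · c + d · d)
  Expand products over sums:  d + h(c, c) + c + c · c · d + d · d · d
  Sort:  c + c · c · d + d + d · d · d + h(c, c)

Answer: yes — both canonical forms are c + c · c · d + d + d · d · d + h(c, c)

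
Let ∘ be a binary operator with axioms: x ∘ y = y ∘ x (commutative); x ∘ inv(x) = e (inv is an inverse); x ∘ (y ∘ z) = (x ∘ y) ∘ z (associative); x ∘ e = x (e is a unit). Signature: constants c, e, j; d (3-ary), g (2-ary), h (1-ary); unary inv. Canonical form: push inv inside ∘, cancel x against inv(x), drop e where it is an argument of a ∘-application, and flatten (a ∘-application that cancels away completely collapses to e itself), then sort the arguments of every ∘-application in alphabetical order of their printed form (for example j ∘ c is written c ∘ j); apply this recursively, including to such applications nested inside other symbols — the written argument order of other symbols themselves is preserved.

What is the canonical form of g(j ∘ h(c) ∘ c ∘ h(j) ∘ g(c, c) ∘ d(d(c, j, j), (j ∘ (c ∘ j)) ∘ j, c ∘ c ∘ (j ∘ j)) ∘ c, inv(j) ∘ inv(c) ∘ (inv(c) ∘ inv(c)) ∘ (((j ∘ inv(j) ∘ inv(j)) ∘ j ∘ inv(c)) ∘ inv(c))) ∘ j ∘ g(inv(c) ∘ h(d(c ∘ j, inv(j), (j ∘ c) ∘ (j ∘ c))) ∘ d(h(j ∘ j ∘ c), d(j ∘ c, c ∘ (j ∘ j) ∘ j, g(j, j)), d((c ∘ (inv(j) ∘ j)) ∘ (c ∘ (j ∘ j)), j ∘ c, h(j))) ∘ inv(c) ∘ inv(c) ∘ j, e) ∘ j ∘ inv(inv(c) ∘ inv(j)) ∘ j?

Answer: c ∘ g(c ∘ c ∘ d(d(c, j, j), c ∘ j ∘ j ∘ j, c ∘ c ∘ j ∘ j) ∘ g(c, c) ∘ h(c) ∘ h(j) ∘ j, inv(c) ∘ inv(c) ∘ inv(c) ∘ inv(c) ∘ inv(c) ∘ inv(j)) ∘ g(d(h(c ∘ j ∘ j), d(c ∘ j, c ∘ j ∘ j ∘ j, g(j, j)), d(c ∘ c ∘ j ∘ j, c ∘ j, h(j))) ∘ h(d(c ∘ j, inv(j), c ∘ c ∘ j ∘ j)) ∘ inv(c) ∘ inv(c) ∘ inv(c) ∘ j, e) ∘ j ∘ j ∘ j ∘ j

Derivation:
Push inv inside:  distribute inv over ∘ and collapse double inv
Collect terms:  g(c ∘ c ∘ d(d(c, j, j), c ∘ j ∘ j ∘ j, c ∘ c ∘ j ∘ j) ∘ g(c, c) ∘ h(c) ∘ h(j) ∘ j, inv(c) ∘ inv(c) ∘ inv(c) ∘ inv(c) ∘ inv(c) ∘ inv(j)) ∘ j ∘ j ∘ j ∘ j ∘ g(d(h(c ∘ j ∘ j), d(c ∘ j, c ∘ j ∘ j ∘ j, g(j, j)), d(c ∘ c ∘ j ∘ j, c ∘ j, h(j))) ∘ h(d(c ∘ j, inv(j), c ∘ c ∘ j ∘ j)) ∘ inv(c) ∘ inv(c) ∘ inv(c) ∘ j, e) ∘ c
Order the arguments:  c ∘ g(c ∘ c ∘ d(d(c, j, j), c ∘ j ∘ j ∘ j, c ∘ c ∘ j ∘ j) ∘ g(c, c) ∘ h(c) ∘ h(j) ∘ j, inv(c) ∘ inv(c) ∘ inv(c) ∘ inv(c) ∘ inv(c) ∘ inv(j)) ∘ g(d(h(c ∘ j ∘ j), d(c ∘ j, c ∘ j ∘ j ∘ j, g(j, j)), d(c ∘ c ∘ j ∘ j, c ∘ j, h(j))) ∘ h(d(c ∘ j, inv(j), c ∘ c ∘ j ∘ j)) ∘ inv(c) ∘ inv(c) ∘ inv(c) ∘ j, e) ∘ j ∘ j ∘ j ∘ j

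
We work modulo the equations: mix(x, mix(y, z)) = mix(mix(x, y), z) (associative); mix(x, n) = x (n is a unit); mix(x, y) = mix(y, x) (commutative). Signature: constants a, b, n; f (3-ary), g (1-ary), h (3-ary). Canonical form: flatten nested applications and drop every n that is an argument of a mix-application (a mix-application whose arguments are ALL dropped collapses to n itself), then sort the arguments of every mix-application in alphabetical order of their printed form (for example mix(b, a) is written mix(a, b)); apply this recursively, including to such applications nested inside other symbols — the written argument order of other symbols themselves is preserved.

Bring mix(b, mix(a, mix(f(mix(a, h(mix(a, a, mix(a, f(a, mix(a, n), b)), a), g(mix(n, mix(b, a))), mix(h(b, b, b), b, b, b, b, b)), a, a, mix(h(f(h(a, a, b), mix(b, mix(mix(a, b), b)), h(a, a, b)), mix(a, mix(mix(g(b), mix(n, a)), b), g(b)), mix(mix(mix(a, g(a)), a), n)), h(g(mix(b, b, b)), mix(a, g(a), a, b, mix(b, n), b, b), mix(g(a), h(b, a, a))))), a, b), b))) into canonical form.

Merge nested applications:  mix(b, a, f(mix(a, h(mix(a, a, mix(a, f(a, mix(a, n), b)), a), g(mix(n, mix(b, a))), mix(h(b, b, b), b, b, b, b, b)), a, a, mix(h(f(h(a, a, b), mix(b, mix(mix(a, b), b)), h(a, a, b)), mix(a, mix(mix(g(b), mix(n, a)), b), g(b)), mix(mix(mix(a, g(a)), a), n)), h(g(mix(b, b, b)), mix(a, g(a), a, b, mix(b, n), b, b), mix(g(a), h(b, a, a))))), a, b), b)
Simplify inside:  f(mix(a, h(mix(a, a, mix(a, f(a, mix(a, n), b)), a), g(mix(n, mix(b, a))), mix(h(b, b, b), b, b, b, b, b)), a, a, mix(h(f(h(a, a, b), mix(b, mix(mix(a, b), b)), h(a, a, b)), mix(a, mix(mix(g(b), mix(n, a)), b), g(b)), mix(mix(mix(a, g(a)), a), n)), h(g(mix(b, b, b)), mix(a, g(a), a, b, mix(b, n), b, b), mix(g(a), h(b, a, a))))), a, b)  →  f(mix(a, a, a, h(f(h(a, a, b), mix(a, b, b, b), h(a, a, b)), mix(a, a, b, g(b), g(b)), mix(a, a, g(a))), h(g(mix(b, b, b)), mix(a, a, b, b, b, b, g(a)), mix(g(a), h(b, a, a))), h(mix(a, a, a, a, f(a, a, b)), g(mix(a, b)), mix(b, b, b, b, b, h(b, b, b)))), a, b)
Sort:  mix(a, b, b, f(mix(a, a, a, h(f(h(a, a, b), mix(a, b, b, b), h(a, a, b)), mix(a, a, b, g(b), g(b)), mix(a, a, g(a))), h(g(mix(b, b, b)), mix(a, a, b, b, b, b, g(a)), mix(g(a), h(b, a, a))), h(mix(a, a, a, a, f(a, a, b)), g(mix(a, b)), mix(b, b, b, b, b, h(b, b, b)))), a, b))

Answer: mix(a, b, b, f(mix(a, a, a, h(f(h(a, a, b), mix(a, b, b, b), h(a, a, b)), mix(a, a, b, g(b), g(b)), mix(a, a, g(a))), h(g(mix(b, b, b)), mix(a, a, b, b, b, b, g(a)), mix(g(a), h(b, a, a))), h(mix(a, a, a, a, f(a, a, b)), g(mix(a, b)), mix(b, b, b, b, b, h(b, b, b)))), a, b))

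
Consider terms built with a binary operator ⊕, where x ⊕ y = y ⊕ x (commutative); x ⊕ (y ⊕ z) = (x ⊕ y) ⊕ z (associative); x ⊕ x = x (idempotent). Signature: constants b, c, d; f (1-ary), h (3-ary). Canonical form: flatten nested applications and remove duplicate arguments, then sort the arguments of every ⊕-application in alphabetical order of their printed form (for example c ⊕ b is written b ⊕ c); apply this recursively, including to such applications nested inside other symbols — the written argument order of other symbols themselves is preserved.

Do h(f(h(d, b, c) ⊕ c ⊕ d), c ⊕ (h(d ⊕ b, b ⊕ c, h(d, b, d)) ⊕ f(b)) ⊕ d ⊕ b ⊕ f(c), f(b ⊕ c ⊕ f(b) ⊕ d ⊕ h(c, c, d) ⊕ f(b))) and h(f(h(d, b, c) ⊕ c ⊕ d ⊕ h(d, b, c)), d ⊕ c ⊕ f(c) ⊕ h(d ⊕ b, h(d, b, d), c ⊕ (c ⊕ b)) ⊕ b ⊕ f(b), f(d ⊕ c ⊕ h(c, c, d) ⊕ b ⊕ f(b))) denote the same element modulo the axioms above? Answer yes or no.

Left:  h(f(h(d, b, c) ⊕ c ⊕ d), c ⊕ (h(d ⊕ b, b ⊕ c, h(d, b, d)) ⊕ f(b)) ⊕ d ⊕ b ⊕ f(c), f(b ⊕ c ⊕ f(b) ⊕ d ⊕ h(c, c, d) ⊕ f(b)))
  Descend into:  c ⊕ (h(d ⊕ b, b ⊕ c, h(d, b, d)) ⊕ f(b)) ⊕ d ⊕ b ⊕ f(c)
  Un-nest:  c ⊕ h(d ⊕ b, b ⊕ c, h(d, b, d)) ⊕ f(b) ⊕ d ⊕ b ⊕ f(c)
  Simplify inside:  h(d ⊕ b, b ⊕ c, h(d, b, d))  →  h(b ⊕ d, b ⊕ c, h(d, b, d))
  Sort arguments:  b ⊕ c ⊕ d ⊕ f(b) ⊕ f(c) ⊕ h(b ⊕ d, b ⊕ c, h(d, b, d))
  Reassemble:  h(f(c ⊕ d ⊕ h(d, b, c)), b ⊕ c ⊕ d ⊕ f(b) ⊕ f(c) ⊕ h(b ⊕ d, b ⊕ c, h(d, b, d)), f(b ⊕ c ⊕ d ⊕ f(b) ⊕ h(c, c, d)))
Right:  h(f(h(d, b, c) ⊕ c ⊕ d ⊕ h(d, b, c)), d ⊕ c ⊕ f(c) ⊕ h(d ⊕ b, h(d, b, d), c ⊕ (c ⊕ b)) ⊕ b ⊕ f(b), f(d ⊕ c ⊕ h(c, c, d) ⊕ b ⊕ f(b)))
  Focus inside:  d ⊕ c ⊕ f(c) ⊕ h(d ⊕ b, h(d, b, d), c ⊕ (c ⊕ b)) ⊕ b ⊕ f(b)
  Simplify inside:  h(d ⊕ b, h(d, b, d), c ⊕ (c ⊕ b))  →  h(b ⊕ d, h(d, b, d), b ⊕ c)
  Sort arguments:  b ⊕ c ⊕ d ⊕ f(b) ⊕ f(c) ⊕ h(b ⊕ d, h(d, b, d), b ⊕ c)
  Put back:  h(f(c ⊕ d ⊕ h(d, b, c)), b ⊕ c ⊕ d ⊕ f(b) ⊕ f(c) ⊕ h(b ⊕ d, h(d, b, d), b ⊕ c), f(b ⊕ c ⊕ d ⊕ f(b) ⊕ h(c, c, d)))

Answer: no — h(f(c ⊕ d ⊕ h(d, b, c)), b ⊕ c ⊕ d ⊕ f(b) ⊕ f(c) ⊕ h(b ⊕ d, b ⊕ c, h(d, b, d)), f(b ⊕ c ⊕ d ⊕ f(b) ⊕ h(c, c, d))) vs h(f(c ⊕ d ⊕ h(d, b, c)), b ⊕ c ⊕ d ⊕ f(b) ⊕ f(c) ⊕ h(b ⊕ d, h(d, b, d), b ⊕ c), f(b ⊕ c ⊕ d ⊕ f(b) ⊕ h(c, c, d)))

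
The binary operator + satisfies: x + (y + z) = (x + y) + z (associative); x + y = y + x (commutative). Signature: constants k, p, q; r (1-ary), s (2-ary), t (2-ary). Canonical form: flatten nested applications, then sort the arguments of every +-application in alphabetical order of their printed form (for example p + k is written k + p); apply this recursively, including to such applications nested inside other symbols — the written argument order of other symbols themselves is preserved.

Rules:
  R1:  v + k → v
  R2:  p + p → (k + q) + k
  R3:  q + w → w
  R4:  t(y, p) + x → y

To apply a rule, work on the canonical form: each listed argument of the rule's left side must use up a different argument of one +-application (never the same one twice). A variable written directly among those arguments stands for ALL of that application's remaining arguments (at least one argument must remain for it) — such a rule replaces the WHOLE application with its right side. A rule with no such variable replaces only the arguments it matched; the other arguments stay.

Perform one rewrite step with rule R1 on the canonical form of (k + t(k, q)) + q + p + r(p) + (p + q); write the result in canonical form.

Answer: p + p + q + q + r(p) + t(k, q)

Derivation:
Canonical form:  k + p + p + q + q + r(p) + t(k, q)
Apply R1:  consuming k;  v := p + p + q + q + r(p) + t(k, q)
Every leftover argument binds to the variable; the entire application is replaced.
Giving:  p + p + q + q + r(p) + t(k, q)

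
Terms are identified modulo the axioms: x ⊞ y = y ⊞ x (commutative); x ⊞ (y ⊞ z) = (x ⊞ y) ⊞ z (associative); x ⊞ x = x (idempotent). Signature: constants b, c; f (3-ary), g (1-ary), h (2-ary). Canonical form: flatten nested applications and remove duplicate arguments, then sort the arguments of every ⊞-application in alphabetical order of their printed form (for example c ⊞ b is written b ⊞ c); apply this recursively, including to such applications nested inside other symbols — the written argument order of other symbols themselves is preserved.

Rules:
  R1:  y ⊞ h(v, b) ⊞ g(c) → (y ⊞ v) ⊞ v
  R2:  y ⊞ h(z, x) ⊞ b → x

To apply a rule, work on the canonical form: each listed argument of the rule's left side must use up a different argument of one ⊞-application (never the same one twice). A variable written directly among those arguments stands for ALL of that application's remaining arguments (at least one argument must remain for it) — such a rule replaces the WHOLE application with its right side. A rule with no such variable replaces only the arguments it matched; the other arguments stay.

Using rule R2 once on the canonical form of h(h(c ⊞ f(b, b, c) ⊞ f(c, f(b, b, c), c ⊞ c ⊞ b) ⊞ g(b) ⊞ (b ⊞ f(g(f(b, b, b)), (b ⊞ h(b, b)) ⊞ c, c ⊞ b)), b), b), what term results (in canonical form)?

Canonical form:  h(h(b ⊞ c ⊞ f(b, b, c) ⊞ f(c, f(b, b, c), b ⊞ c) ⊞ f(g(f(b, b, b)), b ⊞ c ⊞ h(b, b), b ⊞ c) ⊞ g(b), b), b)
Match R2:  consume b, h(b, b);  x := b, y := c, z := b
The variable takes the whole remainder — replace the entire application.
New term:  h(h(b ⊞ c ⊞ f(b, b, c) ⊞ f(c, f(b, b, c), b ⊞ c) ⊞ f(g(f(b, b, b)), b, b ⊞ c) ⊞ g(b), b), b)

Answer: h(h(b ⊞ c ⊞ f(b, b, c) ⊞ f(c, f(b, b, c), b ⊞ c) ⊞ f(g(f(b, b, b)), b, b ⊞ c) ⊞ g(b), b), b)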